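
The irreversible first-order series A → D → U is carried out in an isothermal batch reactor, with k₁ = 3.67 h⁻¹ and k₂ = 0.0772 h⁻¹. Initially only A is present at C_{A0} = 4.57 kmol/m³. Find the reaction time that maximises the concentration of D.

The intermediate peaks when r₁ = r₂, i.e. k₁e^(−k₁t) = k₂e^(−k₂t), giving t_opt = ln(k₂/k₁)/(k₂−k₁).
= ln(0.0772/3.67)/(0.0772−3.67) = ln(0.02104)/-3.593 = -3.862/-3.593 = 1.07 h.

1.07 h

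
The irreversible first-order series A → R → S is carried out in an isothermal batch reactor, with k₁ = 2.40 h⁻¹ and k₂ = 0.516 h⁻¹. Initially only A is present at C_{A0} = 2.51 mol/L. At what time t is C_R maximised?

Setting dC_R/dt = 0 gives t_opt = ln(k₂/k₁)/(k₂−k₁).
= ln(0.516/2.40)/(0.516−2.40) = ln(0.2150)/-1.884 = -1.537/-1.884 = 0.816 h.

0.816 h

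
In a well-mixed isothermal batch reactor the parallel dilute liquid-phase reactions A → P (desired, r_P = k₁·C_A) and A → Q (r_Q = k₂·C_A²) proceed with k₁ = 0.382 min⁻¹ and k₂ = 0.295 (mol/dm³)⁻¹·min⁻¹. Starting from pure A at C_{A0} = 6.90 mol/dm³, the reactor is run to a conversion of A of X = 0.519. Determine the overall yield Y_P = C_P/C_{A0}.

0.108

C_A = C_{A0}(1−X) = 3.319 mol/dm³.
Along a PFR/batch, dC_P/dC_A = −r_P/(r_P+r_Q) = −k₁/(k₁+k₂·C_A).
Integrating from C_{A0} to C_A: C_P = (0.382/0.295)·ln[(0.382+0.295·6.90)/(0.382+0.295·3.32)] = 1.295·ln(2.417/1.361) = 0.7439 mol/dm³.
Y_P = C_P/C_{A0} = 0.7439/6.90 = 0.108.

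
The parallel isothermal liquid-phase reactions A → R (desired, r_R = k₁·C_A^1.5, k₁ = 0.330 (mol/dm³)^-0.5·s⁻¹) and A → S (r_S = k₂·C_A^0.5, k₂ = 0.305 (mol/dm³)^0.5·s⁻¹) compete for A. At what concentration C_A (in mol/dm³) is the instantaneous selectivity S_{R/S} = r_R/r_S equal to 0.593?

0.548 mol/dm³

S_{R/S} = (k₁/k₂)·C_A ⇒ C_A = S·k₂/k₁.
= 0.593×0.305/0.330 = 0.548 mol/dm³.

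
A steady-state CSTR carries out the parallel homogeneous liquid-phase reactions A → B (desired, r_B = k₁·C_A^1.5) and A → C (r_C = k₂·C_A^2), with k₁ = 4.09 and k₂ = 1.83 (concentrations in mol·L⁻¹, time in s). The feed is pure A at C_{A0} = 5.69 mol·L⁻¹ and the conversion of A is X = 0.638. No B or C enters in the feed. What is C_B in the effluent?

Exit C_A = C_{A0}(1−X) = 5.69×0.362 = 2.060 mol·L⁻¹.
Rates in a CSTR are evaluated at the outlet concentration: r_B = 4.09×2.060^1.5 = 12.09, r_C = 1.83×2.060^2 = 7.764.
Fraction of consumed A going to B: r_B/(r_B+r_C) = 0.6090.
C_B = 0.6090·C_{A0}·X = 0.6090×5.69×0.638 = 2.21 mol·L⁻¹.

2.21 mol·L⁻¹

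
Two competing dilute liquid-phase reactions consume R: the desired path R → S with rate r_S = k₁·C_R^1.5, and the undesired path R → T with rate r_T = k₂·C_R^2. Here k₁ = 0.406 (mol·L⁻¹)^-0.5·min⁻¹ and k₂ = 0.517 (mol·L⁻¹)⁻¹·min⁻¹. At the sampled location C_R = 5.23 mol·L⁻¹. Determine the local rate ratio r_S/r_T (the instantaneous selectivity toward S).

S_{S/T} = r_S/r_T = (k₁·C_R^1.5)/(k₂·C_R^2) = (k₁/k₂)·C_R^-0.5.
= (0.406×5.230^1.5) / (0.517×5.230^2) = 4.856/14.14 = 0.343.

0.343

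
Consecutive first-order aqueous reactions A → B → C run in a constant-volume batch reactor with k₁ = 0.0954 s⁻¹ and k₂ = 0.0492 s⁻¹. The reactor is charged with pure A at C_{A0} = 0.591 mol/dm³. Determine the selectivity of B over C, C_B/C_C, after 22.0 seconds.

The intermediate concentration in a first-order A→B→C sequence is C_B = k₁C_{A0}(e^(−k₁t) − e^(−k₂t))/(k₂−k₁).
e^(−k₁t) = e^(−0.0954×22.0) = e^(−2.099) = 0.1226; e^(−k₂t) = e^(−1.082) = 0.3388.
C_B = 0.0954×0.591/(0.0492−0.0954) × (0.1226−0.3388) = (-1.220)×(-0.2162) = 0.2638 mol/dm³.
C_A = C_{A0}e^(−k₁t) = 0.07246 mol/dm³, so C_C = C_{A0}−C_A−C_B = 0.2547 mol/dm³; C_B/C_C = 1.04.

1.04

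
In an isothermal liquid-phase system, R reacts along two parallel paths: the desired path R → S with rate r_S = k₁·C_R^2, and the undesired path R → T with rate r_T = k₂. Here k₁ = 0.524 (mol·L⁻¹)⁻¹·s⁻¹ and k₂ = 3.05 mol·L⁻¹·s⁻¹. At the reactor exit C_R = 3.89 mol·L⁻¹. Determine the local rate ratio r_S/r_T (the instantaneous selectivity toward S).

2.60

S_{S/T} = r_S/r_T = (k₁·C_R^2)/(k₂) = (k₁/k₂)·C_R^2.
= (0.524×3.890^2) / (3.05) = 7.929/3.050 = 2.60.
Since the desired path is higher order in R, keeping C_R high (PFR or concentrated feed) favours S.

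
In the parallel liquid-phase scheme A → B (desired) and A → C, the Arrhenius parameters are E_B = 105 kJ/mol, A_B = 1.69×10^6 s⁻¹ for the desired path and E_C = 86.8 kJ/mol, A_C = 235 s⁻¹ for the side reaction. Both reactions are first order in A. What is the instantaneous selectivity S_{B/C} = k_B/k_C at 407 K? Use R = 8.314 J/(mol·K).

33.2

With equal orders, S_{B/C} = k_B/k_C = (A_B/A_C)·exp[(E_C−E_B)/(RT)].
(E_C−E_B)/(RT) = (86.8−105)×10³/(8.314×407) = -18200/3384 = -5.379.
k_B/k_C = (1.69×10^6/235)·exp(-5.379) = 7191 × 0.004614 = 33.2.
Since E_B > E_C, raising the temperature improves selectivity toward B.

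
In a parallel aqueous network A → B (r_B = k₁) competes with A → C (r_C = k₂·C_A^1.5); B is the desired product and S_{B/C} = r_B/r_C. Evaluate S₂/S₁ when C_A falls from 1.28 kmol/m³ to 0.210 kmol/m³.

S_{B/C} = (k₁/k₂)·C_A^-1.5, so S₂/S₁ = (C_{A,2}/C_{A,1})^-1.5.
= (0.210/1.28)^(-1.5) = (0.1641)^(-1.5) = 15.0.

15.0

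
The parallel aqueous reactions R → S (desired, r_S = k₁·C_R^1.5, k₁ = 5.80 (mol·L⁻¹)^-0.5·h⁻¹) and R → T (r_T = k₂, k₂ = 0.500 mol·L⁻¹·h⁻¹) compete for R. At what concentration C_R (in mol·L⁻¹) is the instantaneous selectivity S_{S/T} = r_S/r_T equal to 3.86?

0.480 mol·L⁻¹

S_{S/T} = (k₁/k₂)·C_R^1.5 ⇒ C_R = (S·k₂/k₁)^(1/1.5).
= (3.86×0.500/5.80)^(0.6667) = (0.3328)^(0.6667) = 0.480 mol·L⁻¹.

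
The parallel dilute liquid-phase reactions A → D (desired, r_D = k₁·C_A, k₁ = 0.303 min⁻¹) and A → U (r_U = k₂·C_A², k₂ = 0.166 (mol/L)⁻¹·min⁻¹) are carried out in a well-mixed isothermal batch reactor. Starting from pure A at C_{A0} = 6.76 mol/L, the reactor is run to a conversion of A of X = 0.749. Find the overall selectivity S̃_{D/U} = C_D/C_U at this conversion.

0.473

C_A = C_{A0}(1−X) = 1.697 mol/L.
Along a PFR/batch, dC_D/dC_A = −r_D/(r_D+r_U) = −k₁/(k₁+k₂·C_A).
Integrating from C_{A0} to C_A: C_D = (0.303/0.166)·ln[(0.303+0.166·6.76)/(0.303+0.166·1.70)] = 1.825·ln(1.425/0.5847) = 1.626 mol/L.
C_U = (C_{A0}−C_A)−C_D = 3.437 mol/L; S̃_{D/U} = 1.626/3.437 = 0.473.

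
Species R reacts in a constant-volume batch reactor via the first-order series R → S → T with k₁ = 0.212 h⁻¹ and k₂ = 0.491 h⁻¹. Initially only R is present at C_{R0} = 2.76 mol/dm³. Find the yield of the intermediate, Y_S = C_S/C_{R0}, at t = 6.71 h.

For first-order series with pure R initially, C_S(t) = k₁C_{R0}/(k₂−k₁)·(e^(−k₁t) − e^(−k₂t)).
e^(−k₁t) = e^(−0.212×6.71) = e^(−1.423) = 0.2411; e^(−k₂t) = e^(−3.295) = 0.03708.
C_S = 0.212×2.76/(0.491−0.212) × (0.2411−0.03708) = 2.097×0.2040 = 0.4279 mol/dm³.
Y_S = C_S/C_{R0} = 0.4279/2.76 = 0.155.

0.155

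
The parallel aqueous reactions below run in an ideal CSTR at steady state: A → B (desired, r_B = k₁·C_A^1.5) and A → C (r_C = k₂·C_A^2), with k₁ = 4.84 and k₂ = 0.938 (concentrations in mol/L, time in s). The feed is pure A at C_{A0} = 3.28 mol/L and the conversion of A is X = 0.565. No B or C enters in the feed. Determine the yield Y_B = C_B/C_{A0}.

0.459

Exit C_A = C_{A0}(1−X) = 3.28×0.435 = 1.427 mol/L.
Rates in a CSTR are evaluated at the outlet concentration: r_B = 4.84×1.427^1.5 = 8.249, r_C = 0.938×1.427^2 = 1.910.
Fraction of consumed A going to B: r_B/(r_B+r_C) = 0.8120.
C_B = 0.8120·C_{A0}·X = 0.8120×3.28×0.565 = 1.50 mol/L; Y_B = C_B/C_{A0} = 0.459.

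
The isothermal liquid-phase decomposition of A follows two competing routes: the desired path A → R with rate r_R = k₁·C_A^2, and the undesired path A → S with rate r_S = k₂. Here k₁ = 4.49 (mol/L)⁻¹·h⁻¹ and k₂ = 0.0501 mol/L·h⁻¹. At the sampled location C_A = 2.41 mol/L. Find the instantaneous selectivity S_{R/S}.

521

S_{R/S} = r_R/r_S = (k₁·C_A^2)/(k₂) = (k₁/k₂)·C_A^2.
= (4.49×2.410^2) / (0.0501) = 26.08/0.05010 = 521.
Since the desired path is higher order in A, keeping C_A high (PFR or concentrated feed) favours R.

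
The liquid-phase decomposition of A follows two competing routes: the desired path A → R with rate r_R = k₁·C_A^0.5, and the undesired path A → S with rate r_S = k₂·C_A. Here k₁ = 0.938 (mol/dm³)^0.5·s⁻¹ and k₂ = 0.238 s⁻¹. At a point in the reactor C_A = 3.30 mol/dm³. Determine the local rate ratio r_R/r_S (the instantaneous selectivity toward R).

2.17

S_{R/S} = r_R/r_S = (k₁·C_A^0.5)/(k₂·C_A) = (k₁/k₂)·C_A^-0.5.
= (0.938×3.300^0.5) / (0.238×3.300) = 1.704/0.7854 = 2.17.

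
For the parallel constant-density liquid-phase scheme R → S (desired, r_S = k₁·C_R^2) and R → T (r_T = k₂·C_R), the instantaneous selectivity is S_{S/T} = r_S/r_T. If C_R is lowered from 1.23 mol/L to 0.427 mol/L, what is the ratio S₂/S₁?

0.347

S_{S/T} = (k₁/k₂)·C_R, so S₂/S₁ = (C_{R,2}/C_{R,1}).
= 0.427/1.23 = 0.347.
Selectivity toward S falls as C_R falls — high-concentration operation is favoured.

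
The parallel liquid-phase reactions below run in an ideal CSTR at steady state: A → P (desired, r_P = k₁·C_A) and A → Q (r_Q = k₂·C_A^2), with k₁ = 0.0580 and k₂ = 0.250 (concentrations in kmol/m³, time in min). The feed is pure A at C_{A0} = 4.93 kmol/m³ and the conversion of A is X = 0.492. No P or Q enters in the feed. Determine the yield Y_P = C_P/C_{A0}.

0.0417

Exit C_A = C_{A0}(1−X) = 4.93×0.508 = 2.504 kmol/m³.
A CSTR operates uniformly at the exit composition, giving r_P = 0.1453 and r_Q = 1.568 (each k·C_A^n at C_A = 2.504).
Fraction of consumed A going to P: r_P/(r_P+r_Q) = 0.08478.
C_P = 0.08478·C_{A0}·X = 0.08478×4.93×0.492 = 0.206 kmol/m³; Y_P = C_P/C_{A0} = 0.0417.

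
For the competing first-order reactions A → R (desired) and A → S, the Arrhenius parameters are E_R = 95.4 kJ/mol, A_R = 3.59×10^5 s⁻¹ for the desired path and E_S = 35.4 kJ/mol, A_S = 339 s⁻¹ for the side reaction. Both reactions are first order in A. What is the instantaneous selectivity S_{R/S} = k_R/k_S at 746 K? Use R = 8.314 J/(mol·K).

0.0666

Since both paths have the same order in A, the concentration cancels and S_{R/S} = k_R/k_S = (A_R/A_S)·exp[(E_S−E_R)/(RT)].
(E_S−E_R)/(RT) = (35.4−95.4)×10³/(8.314×746) = -60000/6202 = -9.674.
k_R/k_S = (3.59×10^5/339)·exp(-9.674) = 1059 × 6.290×10^-5 = 0.0666.
Since E_R > E_S, raising the temperature improves selectivity toward R.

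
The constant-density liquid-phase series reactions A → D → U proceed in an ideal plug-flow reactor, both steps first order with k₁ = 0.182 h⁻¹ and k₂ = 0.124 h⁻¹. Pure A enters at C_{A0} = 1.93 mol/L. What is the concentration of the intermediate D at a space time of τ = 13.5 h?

0.617 mol/L

For first-order series with pure A initially, C_D(τ) = k₁C_{A0}/(k₂−k₁)·(e^(−k₁τ) − e^(−k₂τ)).
e^(−k₁τ) = e^(−0.182×13.5) = e^(−2.457) = 0.08569; e^(−k₂τ) = e^(−1.674) = 0.1875.
C_D = 0.182×1.93/(0.124−0.182) × (0.08569−0.1875) = (-6.056)×(-0.1018) = 0.6165 mol/L.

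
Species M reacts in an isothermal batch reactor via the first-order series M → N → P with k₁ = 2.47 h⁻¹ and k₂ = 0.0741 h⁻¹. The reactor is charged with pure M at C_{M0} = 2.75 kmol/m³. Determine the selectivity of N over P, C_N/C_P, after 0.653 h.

32.5

For first-order series with pure M initially, C_N(t) = k₁C_{M0}/(k₂−k₁)·(e^(−k₁t) − e^(−k₂t)).
e^(−k₁t) = e^(−2.47×0.653) = e^(−1.613) = 0.1993; e^(−k₂t) = e^(−0.04839) = 0.9528.
C_N = 2.47×2.75/(0.0741−2.47) × (0.1993−0.9528) = (-2.835)×(-0.7535) = 2.136 kmol/m³.
C_M = C_{M0}e^(−k₁t) = 0.5481 kmol/m³, so C_P = C_{M0}−C_M−C_N = 0.06581 kmol/m³; C_N/C_P = 32.5.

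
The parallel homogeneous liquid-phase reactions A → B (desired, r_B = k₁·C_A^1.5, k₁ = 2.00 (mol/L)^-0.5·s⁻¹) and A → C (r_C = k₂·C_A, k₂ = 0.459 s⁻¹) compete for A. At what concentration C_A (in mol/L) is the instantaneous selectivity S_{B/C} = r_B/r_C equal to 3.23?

0.550 mol/L

S_{B/C} = (k₁/k₂)·C_A^0.5 ⇒ C_A = (S·k₂/k₁)^(2).
= (3.23×0.459/2.00)^(2) = (0.7413)^(2) = 0.550 mol/L.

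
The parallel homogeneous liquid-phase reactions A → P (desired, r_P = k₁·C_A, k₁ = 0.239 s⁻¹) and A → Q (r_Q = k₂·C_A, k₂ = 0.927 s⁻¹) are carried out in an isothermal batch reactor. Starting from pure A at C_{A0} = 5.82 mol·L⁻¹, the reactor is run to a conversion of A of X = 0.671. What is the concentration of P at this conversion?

C_A = C_{A0}(1−X) = 1.915 mol·L⁻¹.
Both paths are first order in A, so the instantaneous fraction to P is constant: dC_P/d(−C_A) = k₁/(k₁+k₂) = 0.2050.
C_P = 0.2050·(C_{A0}−C_A) = 0.2050×3.905 = 0.800 mol·L⁻¹.

0.800 mol·L⁻¹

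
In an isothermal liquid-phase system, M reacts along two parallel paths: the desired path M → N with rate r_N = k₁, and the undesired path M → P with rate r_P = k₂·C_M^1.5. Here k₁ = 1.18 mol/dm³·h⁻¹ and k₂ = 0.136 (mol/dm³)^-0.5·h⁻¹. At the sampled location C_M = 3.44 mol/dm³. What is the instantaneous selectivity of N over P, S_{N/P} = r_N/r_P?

S_{N/P} = r_N/r_P = (k₁)/(k₂·C_M^1.5) = (k₁/k₂)·C_M^-1.5.
= (1.18) / (0.136×3.440^1.5) = 1.180/0.8677 = 1.36.

1.36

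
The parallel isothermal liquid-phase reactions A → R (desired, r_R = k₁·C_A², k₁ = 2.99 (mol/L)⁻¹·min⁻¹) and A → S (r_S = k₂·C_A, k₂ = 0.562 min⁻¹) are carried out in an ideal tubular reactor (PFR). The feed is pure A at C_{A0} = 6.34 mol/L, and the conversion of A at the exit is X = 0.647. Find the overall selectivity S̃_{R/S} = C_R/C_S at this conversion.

21.0

C_A = C_{A0}(1−X) = 2.238 mol/L.
Along a PFR/batch, dC_S/dC_A = −r_S/(r_R+r_S) = −k₂/(k₂+k₁·C_A).
Integrating from C_{A0} to C_A: C_S = (0.562/2.99)·ln[(0.562+2.99·6.34)/(0.562+2.99·2.24)] = 0.1880·ln(19.52/7.254) = 0.1861 mol/L.
Then C_R = (C_{A0}−C_A) − C_S = 4.102 − 0.1861 = 3.916 mol/L.
S̃_{R/S} = C_R/C_S = 3.916/0.1861 = 21.0.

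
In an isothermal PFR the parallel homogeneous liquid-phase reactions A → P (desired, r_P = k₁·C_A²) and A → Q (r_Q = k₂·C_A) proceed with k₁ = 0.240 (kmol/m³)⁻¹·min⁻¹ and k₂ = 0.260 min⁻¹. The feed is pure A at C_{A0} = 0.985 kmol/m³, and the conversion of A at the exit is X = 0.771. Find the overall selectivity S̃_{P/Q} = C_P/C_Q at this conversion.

C_A = C_{A0}(1−X) = 0.2256 kmol/m³.
Along a PFR/batch, dC_Q/dC_A = −r_Q/(r_P+r_Q) = −k₂/(k₂+k₁·C_A).
Integrating from C_{A0} to C_A: C_Q = (0.260/0.240)·ln[(0.260+0.240·0.985)/(0.260+0.240·0.226)] = 1.083·ln(0.4964/0.3141) = 0.4957 kmol/m³.
Then C_P = (C_{A0}−C_A) − C_Q = 0.7594 − 0.4957 = 0.2637 kmol/m³.
S̃_{P/Q} = C_P/C_Q = 0.2637/0.4957 = 0.532.

0.532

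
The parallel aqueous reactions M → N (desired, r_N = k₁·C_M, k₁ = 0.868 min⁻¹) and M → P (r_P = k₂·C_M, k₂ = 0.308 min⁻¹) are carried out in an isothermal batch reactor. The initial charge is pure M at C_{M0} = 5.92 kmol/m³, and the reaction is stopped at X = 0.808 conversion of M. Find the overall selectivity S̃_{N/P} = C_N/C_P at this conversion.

2.82

C_M = C_{M0}(1−X) = 1.137 kmol/m³.
Both paths are first order in M, so the instantaneous fraction to N is constant: dC_N/d(−C_M) = k₁/(k₁+k₂) = 0.7381.
C_N = 0.7381·(C_{M0}−C_M) = 0.7381×4.783 = 3.53 kmol/m³.
C_P = (C_{M0}−C_M)−C_N = 1.253 kmol/m³; S̃_{N/P} = 3.531/1.253 = 2.82.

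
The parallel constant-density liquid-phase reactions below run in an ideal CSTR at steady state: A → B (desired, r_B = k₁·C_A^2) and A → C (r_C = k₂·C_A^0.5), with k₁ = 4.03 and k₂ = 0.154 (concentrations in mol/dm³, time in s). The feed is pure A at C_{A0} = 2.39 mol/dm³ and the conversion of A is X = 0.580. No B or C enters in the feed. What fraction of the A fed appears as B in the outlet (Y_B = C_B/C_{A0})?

0.559

Exit C_A = C_{A0}(1−X) = 2.39×0.420 = 1.004 mol/dm³.
In a CSTR the entire volume is at exit conditions, so r_B = 4.03×1.004^2 = 4.061 and r_C = 0.154×1.004^0.5 = 0.1543.
Fraction of consumed A going to B: r_B/(r_B+r_C) = 0.9634.
C_B = 0.9634·C_{A0}·X = 0.9634×2.39×0.580 = 1.34 mol/dm³; Y_B = C_B/C_{A0} = 0.559.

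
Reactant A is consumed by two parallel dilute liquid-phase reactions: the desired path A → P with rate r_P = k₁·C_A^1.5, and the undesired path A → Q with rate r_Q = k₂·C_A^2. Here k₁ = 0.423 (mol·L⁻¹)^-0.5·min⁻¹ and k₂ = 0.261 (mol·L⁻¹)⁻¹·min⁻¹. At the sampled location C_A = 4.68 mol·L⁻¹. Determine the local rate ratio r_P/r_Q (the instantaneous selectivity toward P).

S_{P/Q} = r_P/r_Q = (k₁·C_A^1.5)/(k₂·C_A^2) = (k₁/k₂)·C_A^-0.5.
= (0.423×4.680^1.5) / (0.261×4.680^2) = 4.283/5.717 = 0.749.
The undesired path is higher order in A, so low C_A (CSTR or dilute feed) favours P.

0.749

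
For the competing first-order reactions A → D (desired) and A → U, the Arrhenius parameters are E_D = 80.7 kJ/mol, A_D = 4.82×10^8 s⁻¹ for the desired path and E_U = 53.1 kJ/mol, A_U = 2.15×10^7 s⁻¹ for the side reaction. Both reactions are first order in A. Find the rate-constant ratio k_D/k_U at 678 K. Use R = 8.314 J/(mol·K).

0.168

Since both paths have the same order in A, the concentration cancels and S_{D/U} = k_D/k_U = (A_D/A_U)·exp[(E_U−E_D)/(RT)].
(E_U−E_D)/(RT) = (53.1−80.7)×10³/(8.314×678) = -27600/5637 = -4.896.
k_D/k_U = (4.82×10^8/2.15×10^7)·exp(-4.896) = 22.42 × 0.007474 = 0.168.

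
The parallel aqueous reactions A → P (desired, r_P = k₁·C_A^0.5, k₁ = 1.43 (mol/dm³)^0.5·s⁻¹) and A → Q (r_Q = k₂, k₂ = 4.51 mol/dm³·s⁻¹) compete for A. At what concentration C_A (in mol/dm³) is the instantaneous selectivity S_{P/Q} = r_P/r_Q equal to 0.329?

1.08 mol/dm³

S_{P/Q} = (k₁/k₂)·C_A^0.5 ⇒ C_A = (S·k₂/k₁)^(2).
= (0.329×4.51/1.43)^(2) = (1.038)^(2) = 1.08 mol/dm³.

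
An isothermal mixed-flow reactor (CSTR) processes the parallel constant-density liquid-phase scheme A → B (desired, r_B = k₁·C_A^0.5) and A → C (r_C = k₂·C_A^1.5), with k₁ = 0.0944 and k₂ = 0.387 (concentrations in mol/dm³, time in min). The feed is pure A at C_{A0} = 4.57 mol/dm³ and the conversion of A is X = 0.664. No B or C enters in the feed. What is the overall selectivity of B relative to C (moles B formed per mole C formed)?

Exit C_A = C_{A0}(1−X) = 4.57×0.336 = 1.536 mol/dm³.
Rates in a CSTR are evaluated at the outlet concentration: r_B = 0.0944×1.536^0.5 = 0.1170, r_C = 0.387×1.536^1.5 = 0.7364.
Overall selectivity = C_B/C_C = r_Bτ/(r_Cτ) = r_B/r_C = 0.159.

0.159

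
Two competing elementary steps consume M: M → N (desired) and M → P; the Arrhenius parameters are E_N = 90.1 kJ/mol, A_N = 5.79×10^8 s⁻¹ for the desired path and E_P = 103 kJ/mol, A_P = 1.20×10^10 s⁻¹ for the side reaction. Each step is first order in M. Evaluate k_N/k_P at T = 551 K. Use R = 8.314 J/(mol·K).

0.806

k_N/k_P = (A_N/A_P)·exp[−(E_N−E_P)/(RT)] = (A_N/A_P)·exp[(E_P−E_N)/(RT)].
(E_P−E_N)/(RT) = (103−90.1)×10³/(8.314×551) = 12900/4581 = 2.816.
k_N/k_P = (5.79×10^8/1.20×10^10)·exp(2.816) = 0.04825 × 16.71 = 0.806.
Since E_N < E_P, lowering the temperature improves selectivity toward N.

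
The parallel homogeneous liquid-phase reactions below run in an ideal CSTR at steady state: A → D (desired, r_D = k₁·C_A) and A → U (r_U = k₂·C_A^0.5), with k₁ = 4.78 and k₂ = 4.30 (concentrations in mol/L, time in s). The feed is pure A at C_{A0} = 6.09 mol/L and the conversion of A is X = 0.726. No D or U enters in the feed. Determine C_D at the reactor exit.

2.61 mol/L

Exit C_A = C_{A0}(1−X) = 6.09×0.274 = 1.669 mol/L.
In a CSTR the entire volume is at exit conditions, so r_D = 4.78×1.669 = 7.976 and r_U = 4.30×1.669^0.5 = 5.555.
Fraction of consumed A going to D: r_D/(r_D+r_U) = 0.5895.
C_D = 0.5895·C_{A0}·X = 0.5895×6.09×0.726 = 2.61 mol/L.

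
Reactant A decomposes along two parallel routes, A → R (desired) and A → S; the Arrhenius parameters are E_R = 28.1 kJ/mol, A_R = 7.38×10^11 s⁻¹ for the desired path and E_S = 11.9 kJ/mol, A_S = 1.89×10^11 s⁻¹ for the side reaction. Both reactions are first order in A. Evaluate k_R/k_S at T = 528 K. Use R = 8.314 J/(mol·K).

0.0975

Since both paths have the same order in A, the concentration cancels and S_{R/S} = k_R/k_S = (A_R/A_S)·exp[(E_S−E_R)/(RT)].
(E_S−E_R)/(RT) = (11.9−28.1)×10³/(8.314×528) = -16200/4390 = -3.690.
k_R/k_S = (7.38×10^11/1.89×10^11)·exp(-3.690) = 3.905 × 0.02496 = 0.0975.
Since E_R > E_S, raising the temperature improves selectivity toward R.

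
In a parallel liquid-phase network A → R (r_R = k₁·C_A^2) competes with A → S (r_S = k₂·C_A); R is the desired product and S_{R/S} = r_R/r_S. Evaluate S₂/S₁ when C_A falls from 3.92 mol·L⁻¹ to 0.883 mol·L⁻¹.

0.225

S_{R/S} = (k₁/k₂)·C_A, so S₂/S₁ = (C_{A,2}/C_{A,1}).
= 0.883/3.92 = 0.225.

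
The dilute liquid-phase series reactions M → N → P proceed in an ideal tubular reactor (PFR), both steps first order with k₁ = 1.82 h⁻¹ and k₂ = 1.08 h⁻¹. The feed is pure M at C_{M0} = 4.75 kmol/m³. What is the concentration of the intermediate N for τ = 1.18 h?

1.90 kmol/m³

Solving the coupled first-order balances gives C_N(τ) = [k₁/(k₂−k₁)]·C_{M0}·(e^(−k₁τ) − e^(−k₂τ)).
e^(−k₁τ) = e^(−1.82×1.18) = e^(−2.148) = 0.1168; e^(−k₂τ) = e^(−1.274) = 0.2796.
C_N = 1.82×4.75/(1.08−1.82) × (0.1168−0.2796) = (-11.68)×(-0.1628) = 1.902 kmol/m³.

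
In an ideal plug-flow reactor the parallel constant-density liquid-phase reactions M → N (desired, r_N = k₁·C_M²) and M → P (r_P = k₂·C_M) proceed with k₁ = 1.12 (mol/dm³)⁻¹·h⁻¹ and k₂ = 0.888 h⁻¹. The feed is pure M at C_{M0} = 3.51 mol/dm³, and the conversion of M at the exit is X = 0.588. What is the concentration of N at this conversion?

C_M = C_{M0}(1−X) = 1.446 mol/dm³.
Along a PFR/batch, dC_P/dC_M = −r_P/(r_N+r_P) = −k₂/(k₂+k₁·C_M).
Integrating from C_{M0} to C_M: C_P = (0.888/1.12)·ln[(0.888+1.12·3.51)/(0.888+1.12·1.45)] = 0.7929·ln(4.819/2.508) = 0.5179 mol/dm³.
Then C_N = (C_{M0}−C_M) − C_P = 2.064 − 0.5179 = 1.546 mol/dm³.

1.55 mol/dm³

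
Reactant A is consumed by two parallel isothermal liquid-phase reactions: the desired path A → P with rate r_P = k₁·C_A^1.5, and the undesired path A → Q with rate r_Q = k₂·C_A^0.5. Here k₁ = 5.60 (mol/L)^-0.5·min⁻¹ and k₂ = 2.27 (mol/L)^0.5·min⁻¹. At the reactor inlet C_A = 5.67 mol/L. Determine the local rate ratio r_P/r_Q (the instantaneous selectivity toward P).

S_{P/Q} = r_P/r_Q = (k₁·C_A^1.5)/(k₂·C_A^0.5) = (k₁/k₂)·C_A.
= (5.60×5.670^1.5) / (2.27×5.670^0.5) = 75.61/5.405 = 14.0.

14.0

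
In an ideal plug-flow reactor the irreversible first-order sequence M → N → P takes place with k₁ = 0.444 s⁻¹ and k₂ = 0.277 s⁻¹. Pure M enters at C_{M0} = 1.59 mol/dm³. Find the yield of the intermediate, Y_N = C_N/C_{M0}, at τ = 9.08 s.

0.168

Solving the coupled first-order balances gives C_N(τ) = [k₁/(k₂−k₁)]·C_{M0}·(e^(−k₁τ) − e^(−k₂τ)).
e^(−k₁τ) = e^(−0.444×9.08) = e^(−4.032) = 0.01775; e^(−k₂τ) = e^(−2.515) = 0.08085.
C_N = 0.444×1.59/(0.277−0.444) × (0.01775−0.08085) = (-4.227)×(-0.06310) = 0.2668 mol/dm³.
Y_N = C_N/C_{M0} = 0.2668/1.59 = 0.168.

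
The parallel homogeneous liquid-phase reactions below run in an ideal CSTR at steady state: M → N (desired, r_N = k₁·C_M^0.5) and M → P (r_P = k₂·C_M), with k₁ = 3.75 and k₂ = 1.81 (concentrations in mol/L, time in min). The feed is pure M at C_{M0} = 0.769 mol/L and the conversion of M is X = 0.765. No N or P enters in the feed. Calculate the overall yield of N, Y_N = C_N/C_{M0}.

0.635

Exit C_M = C_{M0}(1−X) = 0.769×0.235 = 0.1807 mol/L.
In a CSTR the entire volume is at exit conditions, so r_N = 3.75×0.1807^0.5 = 1.594 and r_P = 1.81×0.1807 = 0.3271.
Fraction of consumed M going to N: r_N/(r_N+r_P) = 0.8297.
C_N = 0.8297·C_{M0}·X = 0.8297×0.769×0.765 = 0.488 mol/L; Y_N = C_N/C_{M0} = 0.635.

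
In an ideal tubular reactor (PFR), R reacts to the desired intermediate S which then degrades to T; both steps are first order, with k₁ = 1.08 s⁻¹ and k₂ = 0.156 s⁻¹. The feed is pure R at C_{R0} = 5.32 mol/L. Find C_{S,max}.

3.84 mol/L

For a first-order series the maximum intermediate yield is C_{S,max}/C_{R0} = (k₁/k₂)^[k₂/(k₂−k₁)].
= (1.08/0.156)^(0.156/(0.156−1.08)) = (6.923)^(-0.1688) = 0.7213.
C_{S,max} = 0.7213×5.32 = 3.84 mol/L.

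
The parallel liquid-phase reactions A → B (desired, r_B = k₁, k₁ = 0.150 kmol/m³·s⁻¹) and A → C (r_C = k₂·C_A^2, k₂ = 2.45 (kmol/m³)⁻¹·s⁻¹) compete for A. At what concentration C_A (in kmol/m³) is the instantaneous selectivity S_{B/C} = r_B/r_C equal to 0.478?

S_{B/C} = (k₁/k₂)·C_A^-2 ⇒ C_A = (S·k₂/k₁)^(-0.5).
= (0.478×2.45/0.150)^(-0.5) = (7.807)^(-0.5) = 0.358 kmol/m³.

0.358 kmol/m³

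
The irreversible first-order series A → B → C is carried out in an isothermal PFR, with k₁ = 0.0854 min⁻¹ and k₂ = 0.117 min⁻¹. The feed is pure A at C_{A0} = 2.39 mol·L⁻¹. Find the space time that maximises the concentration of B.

Setting dC_B/dτ = 0 gives τ_opt = ln(k₂/k₁)/(k₂−k₁).
= ln(0.117/0.0854)/(0.117−0.0854) = ln(1.370)/0.03160 = 0.3148/0.03160 = 9.96 min.

9.96 min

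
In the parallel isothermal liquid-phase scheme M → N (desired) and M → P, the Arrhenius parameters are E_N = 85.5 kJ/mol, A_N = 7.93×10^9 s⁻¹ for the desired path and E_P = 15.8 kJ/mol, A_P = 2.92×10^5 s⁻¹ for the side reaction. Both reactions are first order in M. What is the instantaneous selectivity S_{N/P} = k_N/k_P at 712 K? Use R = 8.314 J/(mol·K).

0.209

k_N/k_P = (A_N/A_P)·exp[−(E_N−E_P)/(RT)] = (A_N/A_P)·exp[(E_P−E_N)/(RT)].
(E_P−E_N)/(RT) = (15.8−85.5)×10³/(8.314×712) = -69700/5920 = -11.77.
k_N/k_P = (7.93×10^9/2.92×10^5)·exp(-11.77) = 27158 × 7.698×10^-6 = 0.209.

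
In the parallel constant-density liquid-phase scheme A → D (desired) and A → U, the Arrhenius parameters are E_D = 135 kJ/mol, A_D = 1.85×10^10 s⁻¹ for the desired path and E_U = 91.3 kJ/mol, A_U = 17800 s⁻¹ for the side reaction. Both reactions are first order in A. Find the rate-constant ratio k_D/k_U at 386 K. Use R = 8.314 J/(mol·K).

1.27

k_D/k_U = (A_D/A_U)·exp[−(E_D−E_U)/(RT)] = (A_D/A_U)·exp[(E_U−E_D)/(RT)].
(E_U−E_D)/(RT) = (91.3−135)×10³/(8.314×386) = -43700/3209 = -13.62.
k_D/k_U = (1.85×10^10/17800)·exp(-13.62) = 1.039×10^6 × 1.219×10^-6 = 1.27.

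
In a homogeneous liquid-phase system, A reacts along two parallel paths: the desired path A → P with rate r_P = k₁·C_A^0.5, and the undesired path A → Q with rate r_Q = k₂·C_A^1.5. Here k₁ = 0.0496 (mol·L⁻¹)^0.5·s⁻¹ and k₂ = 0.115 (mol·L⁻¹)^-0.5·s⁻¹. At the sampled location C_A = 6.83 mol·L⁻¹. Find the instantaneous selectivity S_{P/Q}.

0.0631

S_{P/Q} = r_P/r_Q = (k₁·C_A^0.5)/(k₂·C_A^1.5) = (k₁/k₂)·C_A⁻¹.
= (0.0496×6.830^0.5) / (0.115×6.830^1.5) = 0.1296/2.053 = 0.0631.
The undesired path is higher order in A, so low C_A (CSTR or dilute feed) favours P.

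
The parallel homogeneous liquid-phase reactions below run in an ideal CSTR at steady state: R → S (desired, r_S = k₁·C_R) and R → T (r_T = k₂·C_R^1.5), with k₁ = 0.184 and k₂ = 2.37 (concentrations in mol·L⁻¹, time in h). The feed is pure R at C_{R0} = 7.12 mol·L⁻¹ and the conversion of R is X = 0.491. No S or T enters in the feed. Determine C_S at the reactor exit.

Exit C_R = C_{R0}(1−X) = 7.12×0.509 = 3.624 mol·L⁻¹.
Rates in a CSTR are evaluated at the outlet concentration: r_S = 0.184×3.624 = 0.6668, r_T = 2.37×3.624^1.5 = 16.35.
Fraction of consumed R going to S: r_S/(r_S+r_T) = 0.03918.
C_S = 0.03918·C_{R0}·X = 0.03918×7.12×0.491 = 0.137 mol·L⁻¹.

0.137 mol·L⁻¹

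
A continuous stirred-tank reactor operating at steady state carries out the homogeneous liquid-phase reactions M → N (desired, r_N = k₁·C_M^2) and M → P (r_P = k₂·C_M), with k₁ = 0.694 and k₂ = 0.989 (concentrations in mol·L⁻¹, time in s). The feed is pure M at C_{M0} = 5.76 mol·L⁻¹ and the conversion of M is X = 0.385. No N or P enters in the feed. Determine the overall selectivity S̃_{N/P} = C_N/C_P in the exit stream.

Exit C_M = C_{M0}(1−X) = 5.76×0.615 = 3.542 mol·L⁻¹.
Rates in a CSTR are evaluated at the outlet concentration: r_N = 0.694×3.542^2 = 8.709, r_P = 0.989×3.542 = 3.503.
Overall selectivity = C_N/C_P = r_Nτ/(r_Pτ) = r_N/r_P = 2.49.

2.49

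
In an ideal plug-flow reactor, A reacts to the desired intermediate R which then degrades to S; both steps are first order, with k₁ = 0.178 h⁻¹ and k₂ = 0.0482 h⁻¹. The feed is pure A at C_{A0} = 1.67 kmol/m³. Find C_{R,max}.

1.03 kmol/m³

For a first-order series the maximum intermediate yield is C_{R,max}/C_{A0} = (k₁/k₂)^[k₂/(k₂−k₁)].
= (0.178/0.0482)^(0.0482/(0.0482−0.178)) = (3.693)^(-0.3713) = 0.6156.
C_{R,max} = 0.6156×1.67 = 1.03 kmol/m³.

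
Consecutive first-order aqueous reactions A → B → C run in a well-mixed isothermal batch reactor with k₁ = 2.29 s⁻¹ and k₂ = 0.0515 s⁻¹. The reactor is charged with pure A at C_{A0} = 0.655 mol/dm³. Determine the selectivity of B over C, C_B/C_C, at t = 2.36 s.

The intermediate concentration in a first-order A→B→C sequence is C_B = k₁C_{A0}(e^(−k₁t) − e^(−k₂t))/(k₂−k₁).
e^(−k₁t) = e^(−2.29×2.36) = e^(−5.404) = 0.004497; e^(−k₂t) = e^(−0.1215) = 0.8856.
C_B = 2.29×0.655/(0.0515−2.29) × (0.004497−0.8856) = (-0.6701)×(-0.8811) = 0.5904 mol/dm³.
C_A = C_{A0}e^(−k₁t) = 0.002945 mol/dm³, so C_C = C_{A0}−C_A−C_B = 0.06168 mol/dm³; C_B/C_C = 9.57.

9.57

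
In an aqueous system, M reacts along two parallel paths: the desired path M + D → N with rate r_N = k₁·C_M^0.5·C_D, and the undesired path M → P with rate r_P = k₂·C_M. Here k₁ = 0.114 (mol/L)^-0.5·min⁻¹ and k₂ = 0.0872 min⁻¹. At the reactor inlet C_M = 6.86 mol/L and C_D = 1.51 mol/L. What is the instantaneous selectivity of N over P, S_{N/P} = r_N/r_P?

0.754

S_{N/P} = r_N/r_P = (k₁·C_M^0.5·C_D)/(k₂·C_M) = (k₁/k₂)·C_M^-0.5·C_D.
= (0.114×6.860^0.5×1.510) / (0.0872×6.860) = 0.4509/0.5982 = 0.754.
The undesired path is higher order in M, so low C_M (CSTR or dilute feed) favours N.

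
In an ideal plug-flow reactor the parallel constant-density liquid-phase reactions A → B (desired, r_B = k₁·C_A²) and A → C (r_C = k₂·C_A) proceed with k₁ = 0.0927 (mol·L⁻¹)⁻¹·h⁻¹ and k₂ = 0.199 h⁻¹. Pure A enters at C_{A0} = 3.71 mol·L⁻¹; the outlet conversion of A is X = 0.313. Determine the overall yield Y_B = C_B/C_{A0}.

0.185

C_A = C_{A0}(1−X) = 2.549 mol·L⁻¹.
Along a PFR/batch, dC_C/dC_A = −r_C/(r_B+r_C) = −k₂/(k₂+k₁·C_A).
Integrating from C_{A0} to C_A: C_C = (0.199/0.0927)·ln[(0.199+0.0927·3.71)/(0.199+0.0927·2.55)] = 2.147·ln(0.5429/0.4353) = 0.4744 mol·L⁻¹.
Then C_B = (C_{A0}−C_A) − C_C = 1.161 − 0.4744 = 0.6868 mol·L⁻¹.
Y_B = C_B/C_{A0} = 0.6868/3.71 = 0.185.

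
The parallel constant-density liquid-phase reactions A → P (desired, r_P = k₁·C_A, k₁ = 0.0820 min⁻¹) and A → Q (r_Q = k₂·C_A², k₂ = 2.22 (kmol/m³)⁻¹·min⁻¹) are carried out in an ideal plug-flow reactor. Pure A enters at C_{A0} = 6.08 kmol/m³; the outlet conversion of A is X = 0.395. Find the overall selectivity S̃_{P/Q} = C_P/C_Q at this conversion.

C_A = C_{A0}(1−X) = 3.678 kmol/m³.
Along a PFR/batch, dC_P/dC_A = −r_P/(r_P+r_Q) = −k₁/(k₁+k₂·C_A).
Integrating from C_{A0} to C_A: C_P = (0.0820/2.22)·ln[(0.0820+2.22·6.08)/(0.0820+2.22·3.68)] = 0.03694·ln(13.58/8.248) = 0.01842 kmol/m³.
C_Q = (C_{A0}−C_A)−C_P = 2.383 kmol/m³; S̃_{P/Q} = 0.01842/2.383 = 0.00773.

0.00773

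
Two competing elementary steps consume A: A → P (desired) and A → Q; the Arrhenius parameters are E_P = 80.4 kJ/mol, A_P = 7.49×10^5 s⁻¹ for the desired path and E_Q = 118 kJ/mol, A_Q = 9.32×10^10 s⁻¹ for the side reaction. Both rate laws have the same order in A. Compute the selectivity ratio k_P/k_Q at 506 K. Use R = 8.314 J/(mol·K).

With equal orders, S_{P/Q} = k_P/k_Q = (A_P/A_Q)·exp[(E_Q−E_P)/(RT)].
(E_Q−E_P)/(RT) = (118−80.4)×10³/(8.314×506) = 37600/4207 = 8.938.
k_P/k_Q = (7.49×10^5/9.32×10^10)·exp(8.938) = 8.036×10^-6 × 7614 = 0.0612.

0.0612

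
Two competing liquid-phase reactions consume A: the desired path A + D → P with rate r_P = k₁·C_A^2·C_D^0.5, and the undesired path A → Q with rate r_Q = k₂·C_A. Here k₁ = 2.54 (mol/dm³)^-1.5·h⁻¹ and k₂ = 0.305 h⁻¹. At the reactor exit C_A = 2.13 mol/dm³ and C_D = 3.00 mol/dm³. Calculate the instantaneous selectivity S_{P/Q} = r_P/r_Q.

S_{P/Q} = r_P/r_Q = (k₁·C_A^2·C_D^0.5)/(k₂·C_A) = (k₁/k₂)·C_A·C_D^0.5.
= (2.54×2.130^2×3.000^0.5) / (0.305×2.130) = 19.96/0.6496 = 30.7.

30.7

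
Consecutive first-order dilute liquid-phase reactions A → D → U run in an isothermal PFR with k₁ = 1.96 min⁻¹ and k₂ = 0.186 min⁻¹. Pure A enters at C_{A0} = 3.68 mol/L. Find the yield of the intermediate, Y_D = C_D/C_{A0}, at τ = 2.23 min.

0.716

For first-order series with pure A initially, C_D(τ) = k₁C_{A0}/(k₂−k₁)·(e^(−k₁τ) − e^(−k₂τ)).
e^(−k₁τ) = e^(−1.96×2.23) = e^(−4.371) = 0.01264; e^(−k₂τ) = e^(−0.4148) = 0.6605.
C_D = 1.96×3.68/(0.186−1.96) × (0.01264−0.6605) = (-4.066)×(-0.6478) = 2.634 mol/L.
Y_D = C_D/C_{A0} = 2.634/3.68 = 0.716.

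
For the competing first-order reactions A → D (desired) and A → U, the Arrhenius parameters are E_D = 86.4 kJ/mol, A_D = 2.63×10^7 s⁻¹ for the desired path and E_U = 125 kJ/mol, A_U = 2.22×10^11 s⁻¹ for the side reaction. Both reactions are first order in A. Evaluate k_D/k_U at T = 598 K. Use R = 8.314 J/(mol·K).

0.279

k_D/k_U = (A_D/A_U)·exp[−(E_D−E_U)/(RT)] = (A_D/A_U)·exp[(E_U−E_D)/(RT)].
(E_U−E_D)/(RT) = (125−86.4)×10³/(8.314×598) = 38600/4972 = 7.764.
k_D/k_U = (2.63×10^7/2.22×10^11)·exp(7.764) = 1.185×10^-4 × 2354 = 0.279.
Since E_D < E_U, lowering the temperature improves selectivity toward D.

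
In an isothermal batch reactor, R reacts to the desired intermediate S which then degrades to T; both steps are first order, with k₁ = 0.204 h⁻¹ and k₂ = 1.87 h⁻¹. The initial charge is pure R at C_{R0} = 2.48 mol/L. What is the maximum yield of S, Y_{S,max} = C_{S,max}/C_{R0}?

0.0832

At the optimum, C_{S,max}/C_{R0} = (k₁/k₂)^[k₂/(k₂−k₁)].
= (0.204/1.87)^(1.87/(1.87−0.204)) = (0.1091)^(1.122) = 0.08317.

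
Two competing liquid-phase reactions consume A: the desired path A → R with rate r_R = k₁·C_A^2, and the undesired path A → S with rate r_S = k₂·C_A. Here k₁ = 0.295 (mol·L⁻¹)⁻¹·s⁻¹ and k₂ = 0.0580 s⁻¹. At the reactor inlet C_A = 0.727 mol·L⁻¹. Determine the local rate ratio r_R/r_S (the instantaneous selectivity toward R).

3.70

S_{R/S} = r_R/r_S = (k₁·C_A^2)/(k₂·C_A) = (k₁/k₂)·C_A.
= (0.295×0.7270^2) / (0.0580×0.7270) = 0.1559/0.04217 = 3.70.
Since the desired path is higher order in A, keeping C_A high (PFR or concentrated feed) favours R.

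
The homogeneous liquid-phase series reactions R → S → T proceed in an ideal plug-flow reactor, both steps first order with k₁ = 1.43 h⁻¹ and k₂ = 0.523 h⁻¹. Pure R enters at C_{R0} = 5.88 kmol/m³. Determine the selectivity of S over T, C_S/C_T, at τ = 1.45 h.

Solving the coupled first-order balances gives C_S(τ) = [k₁/(k₂−k₁)]·C_{R0}·(e^(−k₁τ) − e^(−k₂τ)).
e^(−k₁τ) = e^(−1.43×1.45) = e^(−2.073) = 0.1257; e^(−k₂τ) = e^(−0.7583) = 0.4684.
C_S = 1.43×5.88/(0.523−1.43) × (0.1257−0.4684) = (-9.271)×(-0.3427) = 3.177 kmol/m³.
C_R = C_{R0}e^(−k₁τ) = 0.7394 kmol/m³, so C_T = C_{R0}−C_R−C_S = 1.964 kmol/m³; C_S/C_T = 1.62.

1.62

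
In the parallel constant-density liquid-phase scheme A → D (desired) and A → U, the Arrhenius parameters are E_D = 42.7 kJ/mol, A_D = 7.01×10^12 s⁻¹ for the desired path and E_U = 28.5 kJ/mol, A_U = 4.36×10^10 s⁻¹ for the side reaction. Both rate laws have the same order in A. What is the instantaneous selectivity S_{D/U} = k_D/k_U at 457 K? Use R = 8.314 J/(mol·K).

3.83

With equal orders, S_{D/U} = k_D/k_U = (A_D/A_U)·exp[(E_U−E_D)/(RT)].
(E_U−E_D)/(RT) = (28.5−42.7)×10³/(8.314×457) = -14200/3799 = -3.737.
k_D/k_U = (7.01×10^12/4.36×10^10)·exp(-3.737) = 160.8 × 0.02382 = 3.83.
Since E_D > E_U, raising the temperature improves selectivity toward D.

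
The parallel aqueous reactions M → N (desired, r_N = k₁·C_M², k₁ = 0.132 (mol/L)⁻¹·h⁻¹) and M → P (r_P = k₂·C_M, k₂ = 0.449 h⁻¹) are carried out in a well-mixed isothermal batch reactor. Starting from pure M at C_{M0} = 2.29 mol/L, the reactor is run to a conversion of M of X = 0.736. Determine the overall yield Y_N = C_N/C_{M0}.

0.214

C_M = C_{M0}(1−X) = 0.6046 mol/L.
Along a PFR/batch, dC_P/dC_M = −r_P/(r_N+r_P) = −k₂/(k₂+k₁·C_M).
Integrating from C_{M0} to C_M: C_P = (0.449/0.132)·ln[(0.449+0.132·2.29)/(0.449+0.132·0.605)] = 3.402·ln(0.7513/0.5288) = 1.194 mol/L.
Then C_N = (C_{M0}−C_M) − C_P = 1.685 − 1.194 = 0.4909 mol/L.
Y_N = C_N/C_{M0} = 0.4909/2.29 = 0.214.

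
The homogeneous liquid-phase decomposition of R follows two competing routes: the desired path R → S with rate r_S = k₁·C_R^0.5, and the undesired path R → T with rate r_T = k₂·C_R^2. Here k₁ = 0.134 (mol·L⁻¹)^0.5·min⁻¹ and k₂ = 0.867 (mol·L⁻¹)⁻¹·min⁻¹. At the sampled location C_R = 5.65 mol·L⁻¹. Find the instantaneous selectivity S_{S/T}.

0.0115

S_{S/T} = r_S/r_T = (k₁·C_R^0.5)/(k₂·C_R^2) = (k₁/k₂)·C_R^-1.5.
= (0.134×5.650^0.5) / (0.867×5.650^2) = 0.3185/27.68 = 0.0115.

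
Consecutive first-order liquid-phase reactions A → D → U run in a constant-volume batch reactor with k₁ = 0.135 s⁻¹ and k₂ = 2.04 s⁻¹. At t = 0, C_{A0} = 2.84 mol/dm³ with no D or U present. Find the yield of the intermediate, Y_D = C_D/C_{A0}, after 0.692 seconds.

The intermediate concentration in a first-order A→B→C sequence is C_D = k₁C_{A0}(e^(−k₁t) − e^(−k₂t))/(k₂−k₁).
e^(−k₁t) = e^(−0.135×0.692) = e^(−0.09342) = 0.9108; e^(−k₂t) = e^(−1.412) = 0.2437.
C_D = 0.135×2.84/(2.04−0.135) × (0.9108−0.2437) = 0.2013×0.6671 = 0.1343 mol/dm³.
Y_D = C_D/C_{A0} = 0.1343/2.84 = 0.0473.

0.0473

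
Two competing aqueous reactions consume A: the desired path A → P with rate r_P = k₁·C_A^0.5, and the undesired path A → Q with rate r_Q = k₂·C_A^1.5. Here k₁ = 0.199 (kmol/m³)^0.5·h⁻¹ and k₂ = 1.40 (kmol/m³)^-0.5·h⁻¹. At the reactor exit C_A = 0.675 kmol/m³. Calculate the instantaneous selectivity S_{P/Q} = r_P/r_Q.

0.211

S_{P/Q} = r_P/r_Q = (k₁·C_A^0.5)/(k₂·C_A^1.5) = (k₁/k₂)·C_A⁻¹.
= (0.199×0.6750^0.5) / (1.40×0.6750^1.5) = 0.1635/0.7764 = 0.211.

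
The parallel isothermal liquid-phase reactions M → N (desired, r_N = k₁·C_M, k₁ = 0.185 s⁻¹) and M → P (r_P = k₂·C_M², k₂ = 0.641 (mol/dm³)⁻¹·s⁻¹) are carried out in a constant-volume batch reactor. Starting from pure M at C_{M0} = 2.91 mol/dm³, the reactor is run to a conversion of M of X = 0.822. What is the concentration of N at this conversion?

0.398 mol/dm³

C_M = C_{M0}(1−X) = 0.5180 mol/dm³.
Along a PFR/batch, dC_N/dC_M = −r_N/(r_N+r_P) = −k₁/(k₁+k₂·C_M).
Integrating from C_{M0} to C_M: C_N = (0.185/0.641)·ln[(0.185+0.641·2.91)/(0.185+0.641·0.518)] = 0.2886·ln(2.050/0.5170) = 0.3976 mol/dm³.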